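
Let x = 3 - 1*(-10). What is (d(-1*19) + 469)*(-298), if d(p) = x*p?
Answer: -66156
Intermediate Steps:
x = 13 (x = 3 + 10 = 13)
d(p) = 13*p
(d(-1*19) + 469)*(-298) = (13*(-1*19) + 469)*(-298) = (13*(-19) + 469)*(-298) = (-247 + 469)*(-298) = 222*(-298) = -66156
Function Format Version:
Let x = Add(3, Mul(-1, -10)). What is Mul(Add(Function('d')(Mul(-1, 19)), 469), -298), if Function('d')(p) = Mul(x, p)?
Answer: -66156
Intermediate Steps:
x = 13 (x = Add(3, 10) = 13)
Function('d')(p) = Mul(13, p)
Mul(Add(Function('d')(Mul(-1, 19)), 469), -298) = Mul(Add(Mul(13, Mul(-1, 19)), 469), -298) = Mul(Add(Mul(13, -19), 469), -298) = Mul(Add(-247, 469), -298) = Mul(222, -298) = -66156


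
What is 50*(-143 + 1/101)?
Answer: -722100/101 ≈ -7149.5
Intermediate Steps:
50*(-143 + 1/101) = 50*(-14442/101) = -722100/101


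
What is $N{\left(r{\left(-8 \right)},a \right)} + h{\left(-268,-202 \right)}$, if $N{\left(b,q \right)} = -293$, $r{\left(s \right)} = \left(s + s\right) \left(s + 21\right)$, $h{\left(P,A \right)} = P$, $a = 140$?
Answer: $-561$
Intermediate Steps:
$r{\left(s \right)} = 2 s \left(21 + s\right)$
$N{\left(r{\left(-8 \right)},a \right)} + h{\left(-268,-202 \right)} = -293 - 268 = -561$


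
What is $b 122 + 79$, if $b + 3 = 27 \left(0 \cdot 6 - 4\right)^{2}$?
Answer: $52417$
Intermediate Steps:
$b = 429$ ($b = -3 + 27 \left(0 \cdot 6 - 4\right)^{2} = -3 + 27 \left(0 - 4\right)^{2} = -3 + 27 \left(-4\right)^{2} = -3 + 27 \cdot 16 = -3 + 432 = 429$)
$b 122 + 79 = 429 \cdot 122 + 79 = 52338 + 79 = 52417$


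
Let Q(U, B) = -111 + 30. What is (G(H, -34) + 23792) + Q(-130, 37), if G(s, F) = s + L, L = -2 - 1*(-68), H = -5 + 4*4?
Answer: 23788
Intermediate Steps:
Q(U, B) = -81
H = 11 (H = -5 + 16 = 11)
L = 66 (L = -2 + 68 = 66)
G(s, F) = 66 + s (G(s, F) = s + 66 = 66 + s)
(G(H, -34) + 23792) + Q(-130, 37) = ((66 + 11) + 23792) - 81 = (77 + 23792) - 81 = 23869 - 81 = 23788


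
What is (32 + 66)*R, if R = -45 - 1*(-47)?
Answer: 196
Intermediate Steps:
R = 2 (R = -45 + 47 = 2)
(32 + 66)*R = (32 + 66)*2 = 98*2 = 196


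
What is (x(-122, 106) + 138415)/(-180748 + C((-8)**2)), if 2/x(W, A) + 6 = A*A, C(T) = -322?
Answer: -388600113/508354025 ≈ -0.76443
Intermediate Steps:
x(W, A) = 2/(-6 + A**2) (x(W, A) = 2/(-6 + A*A) = 2/(-6 + A**2))
(x(-122, 106) + 138415)/(-180748 + C((-8)**2)) = (2/(-6 + 106**2) + 138415)/(-180748 - 322) = (2/(-6 + 11236) + 138415)/(-181070) = (2/11230 + 138415)*(-1/181070) = (2*(1/11230) + 138415)*(-1/181070) = (1/5615 + 138415)*(-1/181070) = (777200226/5615)*(-1/181070) = -388600113/508354025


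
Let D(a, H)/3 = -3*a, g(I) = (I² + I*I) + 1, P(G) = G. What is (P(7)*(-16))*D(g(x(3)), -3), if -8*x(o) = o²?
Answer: 7119/2 ≈ 3559.5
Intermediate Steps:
x(o) = -o²/8
g(I) = 1 + 2*I² (g(I) = (I² + I²) + 1 = 2*I² + 1 = 1 + 2*I²)
D(a, H) = -9*a (D(a, H) = 3*(-3*a) = -9*a)
(P(7)*(-16))*D(g(x(3)), -3) = (7*(-16))*(-9*(1 + 2*(-⅛*3²)²)) = -(-1008)*(1 + 2*(-⅛*9)²) = -(-1008)*(1 + 2*(-9/8)²) = -(-1008)*(1 + 2*(81/64)) = -(-1008)*(1 + 81/32) = -(-1008)*113/32 = -112*(-1017/32) = 7119/2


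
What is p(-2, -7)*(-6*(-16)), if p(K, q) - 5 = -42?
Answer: -3552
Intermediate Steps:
p(K, q) = -37 (p(K, q) = 5 - 42 = -37)
p(-2, -7)*(-6*(-16)) = -(-222)*(-16) = -37*96 = -3552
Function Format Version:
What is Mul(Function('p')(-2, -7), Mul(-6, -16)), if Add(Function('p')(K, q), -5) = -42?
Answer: -3552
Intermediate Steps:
Function('p')(K, q) = -37 (Function('p')(K, q) = Add(5, -42) = -37)
Mul(Function('p')(-2, -7), Mul(-6, -16)) = Mul(-37, Mul(-6, -16)) = Mul(-37, 96) = -3552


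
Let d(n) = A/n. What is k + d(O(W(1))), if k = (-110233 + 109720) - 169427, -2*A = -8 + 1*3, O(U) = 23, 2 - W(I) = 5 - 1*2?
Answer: -7817235/46 ≈ -1.6994e+5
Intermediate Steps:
W(I) = -1 (W(I) = 2 - (5 - 1*2) = 2 - (5 - 2) = 2 - 1*3 = 2 - 3 = -1)
A = 5/2 (A = -(-8 + 1*3)/2 = -(-8 + 3)/2 = -1/2*(-5) = 5/2 ≈ 2.5000)
k = -169940 (k = -513 - 169427 = -169940)
d(n) = 5/(2*n)
k + d(O(W(1))) = -169940 + (5/2)/23 = -169940 + (5/2)*(1/23) = -169940 + 5/46 = -7817235/46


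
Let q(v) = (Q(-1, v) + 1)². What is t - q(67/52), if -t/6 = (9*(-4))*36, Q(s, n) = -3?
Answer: 7772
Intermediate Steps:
q(v) = 4 (q(v) = (-3 + 1)² = (-2)² = 4)
t = 7776 (t = -6*9*(-4)*36 = -(-216)*36 = -6*(-1296) = 7776)
t - q(67/52) = 7776 - 1*4 = 7776 - 4 = 7772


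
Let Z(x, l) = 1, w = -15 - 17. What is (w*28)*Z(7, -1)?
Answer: -896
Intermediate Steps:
w = -32
(w*28)*Z(7, -1) = -32*28*1 = -896*1 = -896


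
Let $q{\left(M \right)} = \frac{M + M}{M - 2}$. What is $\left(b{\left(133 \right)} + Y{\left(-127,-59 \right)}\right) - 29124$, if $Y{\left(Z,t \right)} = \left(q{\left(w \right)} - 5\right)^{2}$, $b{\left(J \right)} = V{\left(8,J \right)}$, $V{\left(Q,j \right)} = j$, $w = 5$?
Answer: $- \frac{260894}{9} \approx -28988.0$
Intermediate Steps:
$q{\left(M \right)} = \frac{2 M}{-2 + M}$
$b{\left(J \right)} = J$
$Y{\left(Z,t \right)} = \frac{25}{9}$ ($Y{\left(Z,t \right)} = \left(2 \cdot 5 \frac{1}{-2 + 5} - 5\right)^{2} = \left(2 \cdot 5 \cdot \frac{1}{3} - 5\right)^{2} = \left(\frac{10}{3} - 5\right)^{2} = \left(- \frac{5}{3}\right)^{2} = \frac{25}{9}$)
$\left(b{\left(133 \right)} + Y{\left(-127,-59 \right)}\right) - 29124 = \left(133 + \frac{25}{9}\right) - 29124 = \frac{1222}{9} - 29124 = - \frac{260894}{9}$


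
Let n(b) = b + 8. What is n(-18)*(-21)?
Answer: 210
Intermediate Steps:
n(b) = 8 + b
n(-18)*(-21) = (8 - 18)*(-21) = -10*(-21) = 210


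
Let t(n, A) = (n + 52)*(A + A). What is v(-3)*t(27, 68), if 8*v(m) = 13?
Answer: 17459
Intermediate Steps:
v(m) = 13/8 (v(m) = (⅛)*13 = 13/8)
t(n, A) = 2*A*(52 + n) (t(n, A) = (52 + n)*(2*A) = 2*A*(52 + n))
v(-3)*t(27, 68) = 13*(2*68*(52 + 27))/8 = 13*(2*68*79)/8 = (13/8)*10744 = 17459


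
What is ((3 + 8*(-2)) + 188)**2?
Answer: 30625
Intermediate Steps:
((3 + 8*(-2)) + 188)**2 = ((3 - 16) + 188)**2 = (-13 + 188)**2 = 175**2 = 30625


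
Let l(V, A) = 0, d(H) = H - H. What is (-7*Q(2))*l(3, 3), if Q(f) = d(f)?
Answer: 0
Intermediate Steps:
d(H) = 0
Q(f) = 0
(-7*Q(2))*l(3, 3) = -7*0*0 = 0*0 = 0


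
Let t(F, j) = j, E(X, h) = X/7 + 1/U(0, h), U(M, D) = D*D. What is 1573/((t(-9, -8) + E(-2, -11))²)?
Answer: 1128484357/49154121 ≈ 22.958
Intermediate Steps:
U(M, D) = D²
E(X, h) = h⁻² + X/7 (E(X, h) = X/7 + 1/h² = X*(⅐) + 1/h² = X/7 + h⁻² = h⁻² + X/7)
1573/((t(-9, -8) + E(-2, -11))²) = 1573/((-8 + ((-11)⁻² + (⅐)*(-2)))²) = 1573/((-8 + (1/121 - 2/7))²) = 1573/((-8 - 235/847)²) = 1573/((-7011/847)²) = 1573/(49154121/717409) = 1573*(717409/49154121) = 1128484357/49154121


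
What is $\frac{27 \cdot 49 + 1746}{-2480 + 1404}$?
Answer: $- \frac{3069}{1076} \approx -2.8522$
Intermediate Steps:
$\frac{27 \cdot 49 + 1746}{-2480 + 1404} = \frac{1323 + 1746}{-1076} = 3069 \left(- \frac{1}{1076}\right) = - \frac{3069}{1076}$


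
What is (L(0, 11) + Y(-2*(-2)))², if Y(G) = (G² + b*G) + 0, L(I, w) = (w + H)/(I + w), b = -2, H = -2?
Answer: 9409/121 ≈ 77.760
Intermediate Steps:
L(I, w) = (-2 + w)/(I + w) (L(I, w) = (w - 2)/(I + w) = (-2 + w)/(I + w))
Y(G) = G² - 2*G (Y(G) = (G² - 2*G) + 0 = G² - 2*G)
(L(0, 11) + Y(-2*(-2)))² = ((-2 + 11)/(0 + 11) + (-2*(-2))*(-2 - 2*(-2)))² = (9/11 + 4*(-2 + 4))² = ((1/11)*9 + 4*2)² = (9/11 + 8)² = (97/11)² = 9409/121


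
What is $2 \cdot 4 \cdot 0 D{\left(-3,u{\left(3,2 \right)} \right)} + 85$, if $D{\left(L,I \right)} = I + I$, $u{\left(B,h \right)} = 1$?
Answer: $85$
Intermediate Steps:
$D{\left(L,I \right)} = 2 I$
$2 \cdot 4 \cdot 0 D{\left(-3,u{\left(3,2 \right)} \right)} + 85 = 2 \cdot 4 \cdot 0 \cdot 2 \cdot 1 + 85 = 8 \cdot 0 \cdot 2 + 85 = 0 \cdot 2 + 85 = 0 + 85 = 85$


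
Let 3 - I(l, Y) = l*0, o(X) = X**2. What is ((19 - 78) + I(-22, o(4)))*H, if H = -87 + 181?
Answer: -5264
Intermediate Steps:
H = 94
I(l, Y) = 3 (I(l, Y) = 3 - l*0 = 3 - 1*0 = 3 + 0 = 3)
((19 - 78) + I(-22, o(4)))*H = ((19 - 78) + 3)*94 = (-59 + 3)*94 = -56*94 = -5264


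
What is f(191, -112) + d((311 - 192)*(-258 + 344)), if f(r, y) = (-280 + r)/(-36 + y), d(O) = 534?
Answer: 79121/148 ≈ 534.60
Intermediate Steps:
f(r, y) = (-280 + r)/(-36 + y)
f(191, -112) + d((311 - 192)*(-258 + 344)) = (-280 + 191)/(-36 - 112) + 534 = -89/(-148) + 534 = -1/148*(-89) + 534 = 89/148 + 534 = 79121/148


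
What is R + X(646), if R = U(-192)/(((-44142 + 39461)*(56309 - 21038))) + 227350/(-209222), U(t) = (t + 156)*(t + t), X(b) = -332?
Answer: -639217398528649/1919071952629 ≈ -333.09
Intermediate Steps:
U(t) = 2*t*(156 + t) (U(t) = (156 + t)*(2*t) = 2*t*(156 + t))
R = -2085510255821/1919071952629 (R = (2*(-192)*(156 - 192))/(((-44142 + 39461)*(56309 - 21038))) + 227350/(-209222) = (2*(-192)*(-36))/((-4681*35271)) + 227350*(-1/209222) = 13824/(-165103551) - 113675/104611 = 13824*(-1/165103551) - 113675/104611 = -1536/18344839 - 113675/104611 = -2085510255821/1919071952629 ≈ -1.0867)
R + X(646) = -2085510255821/1919071952629 - 332 = -639217398528649/1919071952629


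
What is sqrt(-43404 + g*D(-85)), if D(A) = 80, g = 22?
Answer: 2*I*sqrt(10411) ≈ 204.07*I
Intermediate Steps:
sqrt(-43404 + g*D(-85)) = sqrt(-43404 + 22*80) = sqrt(-43404 + 1760) = sqrt(-41644) = 2*I*sqrt(10411)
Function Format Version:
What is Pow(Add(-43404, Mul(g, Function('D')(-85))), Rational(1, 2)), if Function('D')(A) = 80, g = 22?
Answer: Mul(2, I, Pow(10411, Rational(1, 2))) ≈ Mul(204.07, I)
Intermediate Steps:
Pow(Add(-43404, Mul(g, Function('D')(-85))), Rational(1, 2)) = Pow(Add(-43404, Mul(22, 80)), Rational(1, 2)) = Pow(Add(-43404, 1760), Rational(1, 2)) = Pow(-41644, Rational(1, 2)) = Mul(2, I, Pow(10411, Rational(1, 2)))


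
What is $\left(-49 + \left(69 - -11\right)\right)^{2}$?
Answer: $961$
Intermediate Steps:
$\left(-49 + \left(69 - -11\right)\right)^{2} = \left(-49 + \left(69 + 11\right)\right)^{2} = \left(-49 + 80\right)^{2} = 31^{2} = 961$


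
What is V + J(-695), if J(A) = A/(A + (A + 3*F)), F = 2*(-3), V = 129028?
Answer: 181672119/1408 ≈ 1.2903e+5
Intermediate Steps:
F = -6
J(A) = A/(-18 + 2*A) (J(A) = A/(A + (A + 3*(-6))) = A/(A + (A - 18)) = A/(A + (-18 + A)) = A/(-18 + 2*A))
V + J(-695) = 129028 + (1/2)*(-695)/(-9 - 695) = 129028 + (1/2)*(-695)/(-704) = 129028 + (1/2)*(-695)*(-1/704) = 129028 + 695/1408 = 181672119/1408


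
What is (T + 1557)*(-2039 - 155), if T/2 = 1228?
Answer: -8804522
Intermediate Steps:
T = 2456 (T = 2*1228 = 2456)
(T + 1557)*(-2039 - 155) = (2456 + 1557)*(-2039 - 155) = 4013*(-2194) = -8804522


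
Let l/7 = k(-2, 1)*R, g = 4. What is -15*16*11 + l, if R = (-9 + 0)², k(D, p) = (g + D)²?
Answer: -372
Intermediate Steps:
k(D, p) = (4 + D)²
R = 81 (R = (-9)² = 81)
l = 2268 (l = 7*((4 - 2)²*81) = 7*(2²*81) = 7*(4*81) = 7*324 = 2268)
-15*16*11 + l = -15*16*11 + 2268 = -240*11 + 2268 = -2640 + 2268 = -372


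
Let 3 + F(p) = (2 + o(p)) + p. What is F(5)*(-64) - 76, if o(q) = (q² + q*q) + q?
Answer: -3852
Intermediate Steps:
o(q) = q + 2*q² (o(q) = (q² + q²) + q = 2*q² + q = q + 2*q²)
F(p) = -1 + p + p*(1 + 2*p) (F(p) = -3 + ((2 + p*(1 + 2*p)) + p) = -3 + (2 + p + p*(1 + 2*p)) = -1 + p + p*(1 + 2*p))
F(5)*(-64) - 76 = (-1 + 5 + 5*(1 + 2*5))*(-64) - 76 = (-1 + 5 + 5*(1 + 10))*(-64) - 76 = (-1 + 5 + 5*11)*(-64) - 76 = (-1 + 5 + 55)*(-64) - 76 = 59*(-64) - 76 = -3776 - 76 = -3852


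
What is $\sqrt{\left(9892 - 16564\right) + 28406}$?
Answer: $\sqrt{21734} \approx 147.42$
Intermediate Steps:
$\sqrt{\left(9892 - 16564\right) + 28406} = \sqrt{-6672 + 28406} = \sqrt{21734}$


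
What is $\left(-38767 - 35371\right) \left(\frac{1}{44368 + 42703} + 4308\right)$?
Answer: $- \frac{27809302363922}{87071} \approx -3.1939 \cdot 10^{8}$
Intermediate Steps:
$\left(-38767 - 35371\right) \left(\frac{1}{44368 + 42703} + 4308\right) = \left(-38767 - 35371\right) \left(\frac{1}{87071} + 4308\right) = \left(-74138\right) \frac{375101869}{87071} = - \frac{27809302363922}{87071}$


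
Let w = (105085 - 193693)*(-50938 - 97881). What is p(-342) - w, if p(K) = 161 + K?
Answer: -13186554133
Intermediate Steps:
w = 13186553952 (w = -88608*(-148819) = 13186553952)
p(-342) - w = (161 - 342) - 1*13186553952 = -181 - 13186553952 = -13186554133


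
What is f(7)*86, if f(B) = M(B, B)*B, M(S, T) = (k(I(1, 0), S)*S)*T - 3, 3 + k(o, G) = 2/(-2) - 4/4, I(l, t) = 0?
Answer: -149296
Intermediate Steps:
k(o, G) = -5 (k(o, G) = -3 + (2/(-2) - 4/4) = -3 + (2*(-½) - 4*¼) = -3 + (-1 - 1) = -3 - 2 = -5)
M(S, T) = -3 - 5*S*T (M(S, T) = (-5*S)*T - 3 = -5*S*T - 3 = -3 - 5*S*T)
f(B) = B*(-3 - 5*B²) (f(B) = (-3 - 5*B*B)*B = (-3 - 5*B²)*B = B*(-3 - 5*B²))
f(7)*86 = (7*(-3 - 5*7²))*86 = (7*(-3 - 5*49))*86 = (7*(-3 - 245))*86 = (7*(-248))*86 = -1736*86 = -149296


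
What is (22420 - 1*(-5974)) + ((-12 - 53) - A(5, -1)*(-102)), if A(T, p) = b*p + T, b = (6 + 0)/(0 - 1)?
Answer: 29451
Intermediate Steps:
b = -6 (b = 6/(-1) = 6*(-1) = -6)
A(T, p) = T - 6*p (A(T, p) = -6*p + T = T - 6*p)
(22420 - 1*(-5974)) + ((-12 - 53) - A(5, -1)*(-102)) = (22420 - 1*(-5974)) + ((-12 - 53) - (5 - 6*(-1))*(-102)) = (22420 + 5974) + (-65 - (5 + 6)*(-102)) = 28394 + (-65 - 1*11*(-102)) = 28394 + (-65 - 11*(-102)) = 28394 + (-65 + 1122) = 28394 + 1057 = 29451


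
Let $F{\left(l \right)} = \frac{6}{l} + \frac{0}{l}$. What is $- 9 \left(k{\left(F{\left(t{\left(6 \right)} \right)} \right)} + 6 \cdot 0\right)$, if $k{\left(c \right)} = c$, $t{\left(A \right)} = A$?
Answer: $-9$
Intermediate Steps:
$F{\left(l \right)} = \frac{6}{l}$ ($F{\left(l \right)} = \frac{6}{l} + 0 = \frac{6}{l}$)
$- 9 \left(k{\left(F{\left(t{\left(6 \right)} \right)} \right)} + 6 \cdot 0\right) = - 9 \left(\frac{6}{6} + 6 \cdot 0\right) = - 9 \left(6 \cdot \frac{1}{6} + 0\right) = - 9 \left(1 + 0\right) = \left(-9\right) 1 = -9$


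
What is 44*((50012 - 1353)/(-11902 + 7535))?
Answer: -194636/397 ≈ -490.27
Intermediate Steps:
44*((50012 - 1353)/(-11902 + 7535)) = 44*(48659/(-4367)) = 44*(48659*(-1/4367)) = 44*(-48659/4367) = -194636/397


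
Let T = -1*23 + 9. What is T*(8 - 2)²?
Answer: -504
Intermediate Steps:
T = -14 (T = -23 + 9 = -14)
T*(8 - 2)² = -14*(8 - 2)² = -14*6² = -14*36 = -504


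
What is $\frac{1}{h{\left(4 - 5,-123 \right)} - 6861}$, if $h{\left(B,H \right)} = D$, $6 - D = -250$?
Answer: $- \frac{1}{6605} \approx -0.0001514$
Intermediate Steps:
$D = 256$ ($D = 6 - -250 = 6 + 250 = 256$)
$h{\left(B,H \right)} = 256$
$\frac{1}{h{\left(4 - 5,-123 \right)} - 6861} = \frac{1}{256 - 6861} = \frac{1}{-6605} = - \frac{1}{6605}$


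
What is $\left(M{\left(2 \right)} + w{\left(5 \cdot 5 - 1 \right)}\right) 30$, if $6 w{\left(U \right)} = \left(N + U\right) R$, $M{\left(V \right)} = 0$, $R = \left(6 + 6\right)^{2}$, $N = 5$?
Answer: $20880$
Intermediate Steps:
$R = 144$ ($R = 12^{2} = 144$)
$w{\left(U \right)} = 120 + 24 U$ ($w{\left(U \right)} = \frac{\left(5 + U\right) 144}{6} = \frac{720 + 144 U}{6} = 120 + 24 U$)
$\left(M{\left(2 \right)} + w{\left(5 \cdot 5 - 1 \right)}\right) 30 = \left(0 + \left(120 + 24 \left(5 \cdot 5 - 1\right)\right)\right) 30 = \left(0 + \left(120 + 24 \left(25 - 1\right)\right)\right) 30 = \left(0 + \left(120 + 24 \cdot 24\right)\right) 30 = \left(0 + \left(120 + 576\right)\right) 30 = \left(0 + 696\right) 30 = 696 \cdot 30 = 20880$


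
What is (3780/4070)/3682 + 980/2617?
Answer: 104970839/280126297 ≈ 0.37473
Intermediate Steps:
(3780/4070)/3682 + 980/2617 = (3780*(1/4070))*(1/3682) + 980*(1/2617) = (378/407)*(1/3682) + 980/2617 = 27/107041 + 980/2617 = 104970839/280126297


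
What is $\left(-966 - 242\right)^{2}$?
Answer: $1459264$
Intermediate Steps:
$\left(-966 - 242\right)^{2} = \left(-1208\right)^{2} = 1459264$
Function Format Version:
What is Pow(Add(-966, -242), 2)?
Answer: 1459264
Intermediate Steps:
Pow(Add(-966, -242), 2) = Pow(-1208, 2) = 1459264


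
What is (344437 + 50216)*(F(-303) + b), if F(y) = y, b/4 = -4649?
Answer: -7458547047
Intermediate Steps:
b = -18596 (b = 4*(-4649) = -18596)
(344437 + 50216)*(F(-303) + b) = (344437 + 50216)*(-303 - 18596) = 394653*(-18899) = -7458547047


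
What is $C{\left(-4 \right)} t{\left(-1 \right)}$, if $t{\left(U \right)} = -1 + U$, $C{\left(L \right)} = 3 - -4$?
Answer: $-14$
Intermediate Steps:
$C{\left(L \right)} = 7$ ($C{\left(L \right)} = 3 + 4 = 7$)
$C{\left(-4 \right)} t{\left(-1 \right)} = 7 \left(-1 - 1\right) = 7 \left(-2\right) = -14$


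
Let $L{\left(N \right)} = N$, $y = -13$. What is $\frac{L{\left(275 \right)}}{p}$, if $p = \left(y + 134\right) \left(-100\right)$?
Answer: $- \frac{1}{44} \approx -0.022727$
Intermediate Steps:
$p = -12100$ ($p = \left(-13 + 134\right) \left(-100\right) = 121 \left(-100\right) = -12100$)
$\frac{L{\left(275 \right)}}{p} = \frac{275}{-12100} = 275 \left(- \frac{1}{12100}\right) = - \frac{1}{44}$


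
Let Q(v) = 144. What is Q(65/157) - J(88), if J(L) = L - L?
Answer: 144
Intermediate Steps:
J(L) = 0
Q(65/157) - J(88) = 144 - 1*0 = 144 + 0 = 144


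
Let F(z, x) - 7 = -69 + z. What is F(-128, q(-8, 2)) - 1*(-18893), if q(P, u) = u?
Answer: 18703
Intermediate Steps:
F(z, x) = -62 + z (F(z, x) = 7 + (-69 + z) = -62 + z)
F(-128, q(-8, 2)) - 1*(-18893) = (-62 - 128) - 1*(-18893) = -190 + 18893 = 18703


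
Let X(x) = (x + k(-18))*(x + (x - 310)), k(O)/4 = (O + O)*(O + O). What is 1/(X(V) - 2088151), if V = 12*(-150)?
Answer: -1/15319591 ≈ -6.5276e-8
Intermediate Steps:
V = -1800
k(O) = 16*O² (k(O) = 4*((O + O)*(O + O)) = 4*((2*O)*(2*O)) = 4*(4*O²) = 16*O²)
X(x) = (-310 + 2*x)*(5184 + x) (X(x) = (x + 16*(-18)²)*(x + (x - 310)) = (x + 16*324)*(x + (-310 + x)) = (x + 5184)*(-310 + 2*x) = (5184 + x)*(-310 + 2*x) = (-310 + 2*x)*(5184 + x))
1/(X(V) - 2088151) = 1/((-1607040 + 2*(-1800)² + 10058*(-1800)) - 2088151) = 1/((-1607040 + 2*3240000 - 18104400) - 2088151) = 1/((-1607040 + 6480000 - 18104400) - 2088151) = 1/(-13231440 - 2088151) = 1/(-15319591) = -1/15319591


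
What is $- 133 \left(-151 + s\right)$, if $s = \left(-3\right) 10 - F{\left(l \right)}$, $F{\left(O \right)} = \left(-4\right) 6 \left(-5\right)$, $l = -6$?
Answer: $40033$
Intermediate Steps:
$F{\left(O \right)} = 120$ ($F{\left(O \right)} = \left(-24\right) \left(-5\right) = 120$)
$s = -150$ ($s = \left(-3\right) 10 - 120 = -30 - 120 = -150$)
$- 133 \left(-151 + s\right) = - 133 \left(-151 - 150\right) = \left(-133\right) \left(-301\right) = 40033$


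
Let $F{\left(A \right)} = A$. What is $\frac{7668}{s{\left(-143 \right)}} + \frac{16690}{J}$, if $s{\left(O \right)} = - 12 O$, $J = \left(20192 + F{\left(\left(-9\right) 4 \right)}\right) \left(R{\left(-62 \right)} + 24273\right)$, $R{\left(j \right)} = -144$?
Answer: $\frac{155388140953}{34773604866} \approx 4.4686$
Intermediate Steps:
$J = 486344124$ ($J = \left(20192 - 36\right) \left(-144 + 24273\right) = \left(20192 - 36\right) 24129 = 20156 \cdot 24129 = 486344124$)
$\frac{7668}{s{\left(-143 \right)}} + \frac{16690}{J} = \frac{7668}{\left(-12\right) \left(-143\right)} + \frac{16690}{486344124} = \frac{7668}{1716} + 16690 \cdot \frac{1}{486344124} = 7668 \cdot \frac{1}{1716} + \frac{8345}{243172062} = \frac{639}{143} + \frac{8345}{243172062} = \frac{155388140953}{34773604866}$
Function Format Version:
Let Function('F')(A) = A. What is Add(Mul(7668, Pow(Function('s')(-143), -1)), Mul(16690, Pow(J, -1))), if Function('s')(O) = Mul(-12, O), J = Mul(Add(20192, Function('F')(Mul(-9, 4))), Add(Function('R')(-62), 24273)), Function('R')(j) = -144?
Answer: Rational(155388140953, 34773604866) ≈ 4.4686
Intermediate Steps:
J = 486344124 (J = Mul(Add(20192, Mul(-9, 4)), Add(-144, 24273)) = Mul(Add(20192, -36), 24129) = Mul(20156, 24129) = 486344124)
Add(Mul(7668, Pow(Function('s')(-143), -1)), Mul(16690, Pow(J, -1))) = Add(Mul(7668, Pow(Mul(-12, -143), -1)), Mul(16690, Pow(486344124, -1))) = Add(Mul(7668, Pow(1716, -1)), Mul(16690, Rational(1, 486344124))) = Add(Mul(7668, Rational(1, 1716)), Rational(8345, 243172062)) = Add(Rational(639, 143), Rational(8345, 243172062)) = Rational(155388140953, 34773604866)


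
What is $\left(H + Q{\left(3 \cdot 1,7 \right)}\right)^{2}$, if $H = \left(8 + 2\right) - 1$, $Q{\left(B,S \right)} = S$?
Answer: $256$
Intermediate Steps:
$H = 9$ ($H = 10 - 1 = 9$)
$\left(H + Q{\left(3 \cdot 1,7 \right)}\right)^{2} = \left(9 + 7\right)^{2} = 16^{2} = 256$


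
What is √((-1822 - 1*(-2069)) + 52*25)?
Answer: √1547 ≈ 39.332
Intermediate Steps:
√((-1822 - 1*(-2069)) + 52*25) = √((-1822 + 2069) + 1300) = √(247 + 1300) = √1547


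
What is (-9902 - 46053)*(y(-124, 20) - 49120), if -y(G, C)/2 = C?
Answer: 2750747800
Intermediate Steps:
y(G, C) = -2*C
(-9902 - 46053)*(y(-124, 20) - 49120) = (-9902 - 46053)*(-2*20 - 49120) = -55955*(-40 - 49120) = -55955*(-49160) = 2750747800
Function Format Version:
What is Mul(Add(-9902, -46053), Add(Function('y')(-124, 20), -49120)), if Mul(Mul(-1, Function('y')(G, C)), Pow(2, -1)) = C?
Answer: 2750747800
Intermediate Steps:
Function('y')(G, C) = Mul(-2, C)
Mul(Add(-9902, -46053), Add(Function('y')(-124, 20), -49120)) = Mul(Add(-9902, -46053), Add(Mul(-2, 20), -49120)) = Mul(-55955, Add(-40, -49120)) = Mul(-55955, -49160) = 2750747800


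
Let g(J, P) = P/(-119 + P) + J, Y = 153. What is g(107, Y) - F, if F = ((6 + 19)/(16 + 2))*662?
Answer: -14543/18 ≈ -807.94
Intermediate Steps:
g(J, P) = J + P/(-119 + P) (g(J, P) = P/(-119 + P) + J = J + P/(-119 + P))
F = 8275/9 (F = (25/18)*662 = 8275/9 ≈ 919.44)
g(107, Y) - F = (153 - 119*107 + 107*153)/(-119 + 153) - 1*8275/9 = (153 - 12733 + 16371)/34 - 8275/9 = (1/34)*3791 - 8275/9 = 223/2 - 8275/9 = -14543/18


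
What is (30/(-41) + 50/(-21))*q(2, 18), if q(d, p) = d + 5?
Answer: -2680/123 ≈ -21.789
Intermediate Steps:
q(d, p) = 5 + d
(30/(-41) + 50/(-21))*q(2, 18) = (30/(-41) + 50/(-21))*(5 + 2) = (30*(-1/41) + 50*(-1/21))*7 = (-30/41 - 50/21)*7 = -2680/861*7 = -2680/123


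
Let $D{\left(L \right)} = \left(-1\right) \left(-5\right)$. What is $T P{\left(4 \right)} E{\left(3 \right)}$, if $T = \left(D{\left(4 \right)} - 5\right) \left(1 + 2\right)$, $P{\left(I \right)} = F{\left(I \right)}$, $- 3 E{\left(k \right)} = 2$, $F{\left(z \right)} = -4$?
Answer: $0$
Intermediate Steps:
$E{\left(k \right)} = - \frac{2}{3}$ ($E{\left(k \right)} = \left(- \frac{1}{3}\right) 2 = - \frac{2}{3}$)
$D{\left(L \right)} = 5$
$P{\left(I \right)} = -4$
$T = 0$ ($T = \left(5 - 5\right) \left(1 + 2\right) = 0 \cdot 3 = 0$)
$T P{\left(4 \right)} E{\left(3 \right)} = 0 \left(-4\right) \left(- \frac{2}{3}\right) = 0 \left(- \frac{2}{3}\right) = 0$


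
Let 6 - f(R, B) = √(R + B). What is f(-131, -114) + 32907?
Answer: 32913 - 7*I*√5 ≈ 32913.0 - 15.652*I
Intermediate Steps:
f(R, B) = 6 - √(B + R) (f(R, B) = 6 - √(R + B) = 6 - √(B + R))
f(-131, -114) + 32907 = (6 - √(-114 - 131)) + 32907 = (6 - √(-245)) + 32907 = (6 - 7*I*√5) + 32907 = 32913 - 7*I*√5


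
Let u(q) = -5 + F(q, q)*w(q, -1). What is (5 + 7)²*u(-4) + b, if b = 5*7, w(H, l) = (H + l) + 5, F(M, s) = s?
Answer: -685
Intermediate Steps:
w(H, l) = 5 + H + l
u(q) = -5 + q*(4 + q) (u(q) = -5 + q*(5 + q - 1) = -5 + q*(4 + q))
b = 35
(5 + 7)²*u(-4) + b = (5 + 7)²*(-5 - 4*(4 - 4)) + 35 = 12²*(-5 - 4*0) + 35 = 144*(-5 + 0) + 35 = 144*(-5) + 35 = -720 + 35 = -685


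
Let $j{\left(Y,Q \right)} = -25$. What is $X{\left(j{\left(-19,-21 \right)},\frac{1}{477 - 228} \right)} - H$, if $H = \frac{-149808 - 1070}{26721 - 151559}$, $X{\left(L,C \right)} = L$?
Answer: $- \frac{233702}{8917} \approx -26.209$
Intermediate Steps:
$H = \frac{10777}{8917}$ ($H = - \frac{150878}{-124838} = \left(-150878\right) \left(- \frac{1}{124838}\right) = \frac{10777}{8917} \approx 1.2086$)
$X{\left(j{\left(-19,-21 \right)},\frac{1}{477 - 228} \right)} - H = -25 - \frac{10777}{8917} = - \frac{233702}{8917}$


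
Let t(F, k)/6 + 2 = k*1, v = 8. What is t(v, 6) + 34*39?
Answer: 1350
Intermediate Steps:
t(F, k) = -12 + 6*k (t(F, k) = -12 + 6*(k*1) = -12 + 6*k)
t(v, 6) + 34*39 = (-12 + 6*6) + 34*39 = (-12 + 36) + 1326 = 24 + 1326 = 1350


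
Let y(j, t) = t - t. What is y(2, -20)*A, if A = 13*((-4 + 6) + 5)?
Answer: 0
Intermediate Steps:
y(j, t) = 0
A = 91 (A = 13*(2 + 5) = 13*7 = 91)
y(2, -20)*A = 0*91 = 0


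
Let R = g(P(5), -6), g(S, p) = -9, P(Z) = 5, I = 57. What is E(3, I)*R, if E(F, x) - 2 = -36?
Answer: 306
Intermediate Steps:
E(F, x) = -34 (E(F, x) = 2 - 36 = -34)
R = -9
E(3, I)*R = -34*(-9) = 306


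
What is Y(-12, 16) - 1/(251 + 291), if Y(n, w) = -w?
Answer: -8673/542 ≈ -16.002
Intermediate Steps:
Y(-12, 16) - 1/(251 + 291) = -1*16 - 1/(251 + 291) = -16 - 1/542 = -8673/542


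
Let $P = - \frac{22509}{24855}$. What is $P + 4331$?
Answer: $\frac{35874832}{8285} \approx 4330.1$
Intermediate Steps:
$P = - \frac{7503}{8285}$ ($P = \left(-22509\right) \frac{1}{24855} = - \frac{7503}{8285} \approx -0.90561$)
$P + 4331 = - \frac{7503}{8285} + 4331 = \frac{35874832}{8285}$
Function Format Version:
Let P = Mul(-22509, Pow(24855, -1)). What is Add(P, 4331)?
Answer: Rational(35874832, 8285) ≈ 4330.1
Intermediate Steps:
P = Rational(-7503, 8285) (P = Mul(-22509, Rational(1, 24855)) = Rational(-7503, 8285) ≈ -0.90561)
Add(P, 4331) = Add(Rational(-7503, 8285), 4331) = Rational(35874832, 8285)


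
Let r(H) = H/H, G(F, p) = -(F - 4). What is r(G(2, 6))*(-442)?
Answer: -442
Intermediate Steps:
G(F, p) = 4 - F (G(F, p) = -(-4 + F) = 4 - F)
r(H) = 1
r(G(2, 6))*(-442) = 1*(-442) = -442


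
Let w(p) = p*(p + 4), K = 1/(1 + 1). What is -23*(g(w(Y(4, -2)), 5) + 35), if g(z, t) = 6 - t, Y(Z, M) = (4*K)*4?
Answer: -828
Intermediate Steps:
K = 1/2 ≈ 0.50000
Y(Z, M) = 8 (Y(Z, M) = (4*(1/2))*4 = 2*4 = 8)
w(p) = p*(4 + p)
-23*(g(w(Y(4, -2)), 5) + 35) = -23*((6 - 1*5) + 35) = -23*((6 - 5) + 35) = -23*(1 + 35) = -23*36 = -828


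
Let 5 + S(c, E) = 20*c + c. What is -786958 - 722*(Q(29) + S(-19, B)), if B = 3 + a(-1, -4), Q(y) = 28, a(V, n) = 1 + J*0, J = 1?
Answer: -515486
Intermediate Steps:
a(V, n) = 1 (a(V, n) = 1 + 1*0 = 1 + 0 = 1)
B = 4 (B = 3 + 1 = 4)
S(c, E) = -5 + 21*c (S(c, E) = -5 + (20*c + c) = -5 + 21*c)
-786958 - 722*(Q(29) + S(-19, B)) = -786958 - 722*(28 + (-5 + 21*(-19))) = -786958 - 722*(28 + (-5 - 399)) = -786958 - 722*(28 - 404) = -786958 - 722*(-376) = -786958 + 271472 = -515486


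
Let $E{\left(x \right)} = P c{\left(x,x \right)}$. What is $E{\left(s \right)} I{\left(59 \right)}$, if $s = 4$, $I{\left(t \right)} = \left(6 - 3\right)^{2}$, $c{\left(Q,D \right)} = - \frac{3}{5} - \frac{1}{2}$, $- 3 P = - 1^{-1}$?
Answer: $- \frac{33}{10} \approx -3.3$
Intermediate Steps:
$P = \frac{1}{3}$ ($P = - \frac{\left(-1\right) 1^{-1}}{3} = - \frac{\left(-1\right) 1}{3} = \left(- \frac{1}{3}\right) \left(-1\right) = \frac{1}{3} \approx 0.33333$)
$c{\left(Q,D \right)} = - \frac{11}{10}$ ($c{\left(Q,D \right)} = \left(-3\right) \frac{1}{5} - \frac{1}{2} = - \frac{3}{5} - \frac{1}{2} = - \frac{11}{10}$)
$I{\left(t \right)} = 9$ ($I{\left(t \right)} = 3^{2} = 9$)
$E{\left(x \right)} = - \frac{11}{30}$ ($E{\left(x \right)} = \frac{1}{3} \left(- \frac{11}{10}\right) = - \frac{11}{30}$)
$E{\left(s \right)} I{\left(59 \right)} = \left(- \frac{11}{30}\right) 9 = - \frac{33}{10}$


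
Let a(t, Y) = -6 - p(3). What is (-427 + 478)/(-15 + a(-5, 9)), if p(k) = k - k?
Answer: -17/7 ≈ -2.4286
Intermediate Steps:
p(k) = 0
a(t, Y) = -6 (a(t, Y) = -6 - 1*0 = -6 + 0 = -6)
(-427 + 478)/(-15 + a(-5, 9)) = (-427 + 478)/(-15 - 6) = 51/(-21) = 51*(-1/21) = -17/7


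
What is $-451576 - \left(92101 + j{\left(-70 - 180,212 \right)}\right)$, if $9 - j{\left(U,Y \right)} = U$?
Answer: $-543936$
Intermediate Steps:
$j{\left(U,Y \right)} = 9 - U$
$-451576 - \left(92101 + j{\left(-70 - 180,212 \right)}\right) = -451576 - \left(92110 - \left(-70 - 180\right)\right) = -451576 - \left(92110 + 250\right) = -451576 - 92360 = -543936$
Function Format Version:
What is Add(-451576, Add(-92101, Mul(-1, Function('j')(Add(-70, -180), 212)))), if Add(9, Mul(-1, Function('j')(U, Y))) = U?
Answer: -543936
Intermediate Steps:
Function('j')(U, Y) = Add(9, Mul(-1, U))
Add(-451576, Add(-92101, Mul(-1, Function('j')(Add(-70, -180), 212)))) = Add(-451576, Add(-92101, Mul(-1, Add(9, Mul(-1, Add(-70, -180)))))) = Add(-451576, Add(-92101, Mul(-1, Add(9, Mul(-1, -250))))) = Add(-451576, Add(-92101, Mul(-1, Add(9, 250)))) = Add(-451576, Add(-92101, Mul(-1, 259))) = Add(-451576, Add(-92101, -259)) = Add(-451576, -92360) = -543936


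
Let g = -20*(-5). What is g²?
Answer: 10000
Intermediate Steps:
g = 100
g² = 100² = 10000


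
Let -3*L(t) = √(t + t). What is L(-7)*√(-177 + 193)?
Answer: -4*I*√14/3 ≈ -4.9889*I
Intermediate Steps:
L(t) = -√2*√t/3 (L(t) = -√(t + t)/3 = -√2*√t/3)
L(-7)*√(-177 + 193) = (-√2*√(-7)/3)*√(-177 + 193) = (-√2*I*√7/3)*√16 = -I*√14/3*4 = -4*I*√14/3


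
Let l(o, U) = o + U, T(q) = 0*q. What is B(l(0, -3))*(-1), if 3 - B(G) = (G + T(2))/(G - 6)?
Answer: -8/3 ≈ -2.6667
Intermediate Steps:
T(q) = 0
l(o, U) = U + o
B(G) = 3 - G/(-6 + G) (B(G) = 3 - (G + 0)/(G - 6) = 3 - G/(-6 + G))
B(l(0, -3))*(-1) = (2*(-9 + (-3 + 0))/(-6 + (-3 + 0)))*(-1) = (2*(-9 - 3)/(-6 - 3))*(-1) = (2*(-12)/(-9))*(-1) = (2*(-⅑)*(-12))*(-1) = (8/3)*(-1) = -8/3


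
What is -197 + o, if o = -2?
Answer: -199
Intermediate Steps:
-197 + o = -197 - 2 = -199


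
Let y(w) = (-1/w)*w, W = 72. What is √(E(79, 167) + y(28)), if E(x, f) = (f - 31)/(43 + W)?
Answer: √2415/115 ≈ 0.42733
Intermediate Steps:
y(w) = -1
E(x, f) = -31/115 + f/115 (E(x, f) = (f - 31)/(43 + 72) = (-31 + f)/115 = (-31 + f)*(1/115) = -31/115 + f/115)
√(E(79, 167) + y(28)) = √((-31/115 + (1/115)*167) - 1) = √((-31/115 + 167/115) - 1) = √(136/115 - 1) = √(21/115) = √2415/115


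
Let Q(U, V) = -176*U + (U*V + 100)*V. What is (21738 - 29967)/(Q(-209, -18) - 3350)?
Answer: 8229/36082 ≈ 0.22806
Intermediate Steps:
Q(U, V) = -176*U + V*(100 + U*V) (Q(U, V) = -176*U + (100 + U*V)*V = -176*U + V*(100 + U*V))
(21738 - 29967)/(Q(-209, -18) - 3350) = (21738 - 29967)/((-176*(-209) + 100*(-18) - 209*(-18)²) - 3350) = -8229/((36784 - 1800 - 209*324) - 3350) = -8229/((36784 - 1800 - 67716) - 3350) = -8229/(-32732 - 3350) = -8229/(-36082) = -8229*(-1/36082) = 8229/36082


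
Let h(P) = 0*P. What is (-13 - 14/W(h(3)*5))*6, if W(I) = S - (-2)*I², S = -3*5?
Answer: -362/5 ≈ -72.400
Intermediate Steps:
h(P) = 0
S = -15
W(I) = -15 + 2*I² (W(I) = -15 - (-2)*I² = -15 + 2*I²)
(-13 - 14/W(h(3)*5))*6 = (-13 - 14/(-15 + 2*(0*5)²))*6 = (-13 - 14/(-15 + 2*0²))*6 = (-13 - 14/(-15 + 2*0))*6 = (-13 - 14/(-15 + 0))*6 = (-13 - 14/(-15))*6 = (-13 - 14*(-1/15))*6 = (-13 + 14/15)*6 = -181/15*6 = -362/5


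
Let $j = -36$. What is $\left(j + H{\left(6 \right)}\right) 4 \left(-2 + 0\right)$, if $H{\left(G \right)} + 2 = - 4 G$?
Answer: $496$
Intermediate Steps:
$H{\left(G \right)} = -2 - 4 G$
$\left(j + H{\left(6 \right)}\right) 4 \left(-2 + 0\right) = \left(-36 - 26\right) 4 \left(-2 + 0\right) = \left(-36 - 26\right) 4 \left(-2\right) = \left(-36 - 26\right) \left(-8\right) = \left(-62\right) \left(-8\right) = 496$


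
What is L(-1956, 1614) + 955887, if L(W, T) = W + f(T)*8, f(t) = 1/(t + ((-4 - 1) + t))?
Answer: 3074519621/3223 ≈ 9.5393e+5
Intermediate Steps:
f(t) = 1/(-5 + 2*t) (f(t) = 1/(t + (-5 + t)) = 1/(-5 + 2*t))
L(W, T) = W + 8/(-5 + 2*T)
L(-1956, 1614) + 955887 = (-1956 + 8/(-5 + 2*1614)) + 955887 = (-1956 + 8/(-5 + 3228)) + 955887 = (-1956 + 8/3223) + 955887 = -6304180/3223 + 955887 = 3074519621/3223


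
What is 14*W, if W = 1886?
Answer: 26404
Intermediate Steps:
14*W = 14*1886 = 26404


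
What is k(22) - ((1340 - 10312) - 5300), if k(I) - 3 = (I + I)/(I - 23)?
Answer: 14231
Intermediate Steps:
k(I) = 3 + 2*I/(-23 + I) (k(I) = 3 + (I + I)/(I - 23) = 3 + (2*I)/(-23 + I) = 3 + 2*I/(-23 + I))
k(22) - ((1340 - 10312) - 5300) = (-69 + 5*22)/(-23 + 22) - ((1340 - 10312) - 5300) = (-69 + 110)/(-1) - (-8972 - 5300) = -1*41 - 1*(-14272) = -41 + 14272 = 14231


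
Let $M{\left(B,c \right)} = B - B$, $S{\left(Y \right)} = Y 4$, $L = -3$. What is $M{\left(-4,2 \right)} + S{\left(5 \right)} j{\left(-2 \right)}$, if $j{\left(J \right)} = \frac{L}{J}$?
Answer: $30$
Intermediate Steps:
$S{\left(Y \right)} = 4 Y$
$M{\left(B,c \right)} = 0$
$j{\left(J \right)} = - \frac{3}{J}$
$M{\left(-4,2 \right)} + S{\left(5 \right)} j{\left(-2 \right)} = 0 + 4 \cdot 5 \left(- \frac{3}{-2}\right) = 0 + 20 \left(\left(-3\right) \left(- \frac{1}{2}\right)\right) = 0 + 20 \cdot \frac{3}{2} = 0 + 30 = 30$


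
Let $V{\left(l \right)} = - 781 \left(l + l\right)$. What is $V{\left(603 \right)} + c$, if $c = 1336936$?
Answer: $395050$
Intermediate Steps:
$V{\left(l \right)} = - 1562 l$ ($V{\left(l \right)} = - 781 \cdot 2 l = - 1562 l$)
$V{\left(603 \right)} + c = \left(-1562\right) 603 + 1336936 = -941886 + 1336936 = 395050$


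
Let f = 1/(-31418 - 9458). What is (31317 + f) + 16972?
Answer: 1973861163/40876 ≈ 48289.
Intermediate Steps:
f = -1/40876 (f = 1/(-40876) = -1/40876 ≈ -2.4464e-5)
(31317 + f) + 16972 = (31317 - 1/40876) + 16972 = 1280113691/40876 + 16972 = 1973861163/40876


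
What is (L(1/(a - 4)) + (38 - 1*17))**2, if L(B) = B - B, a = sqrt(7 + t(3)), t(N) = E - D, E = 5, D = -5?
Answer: 441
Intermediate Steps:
t(N) = 10 (t(N) = 5 - 1*(-5) = 5 + 5 = 10)
a = sqrt(17) (a = sqrt(7 + 10) = sqrt(17) ≈ 4.1231)
L(B) = 0
(L(1/(a - 4)) + (38 - 1*17))**2 = (0 + (38 - 1*17))**2 = (0 + (38 - 17))**2 = (0 + 21)**2 = 21**2 = 441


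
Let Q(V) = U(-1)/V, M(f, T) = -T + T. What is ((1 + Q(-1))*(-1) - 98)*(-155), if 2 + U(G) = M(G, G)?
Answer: 15655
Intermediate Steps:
M(f, T) = 0
U(G) = -2 (U(G) = -2 + 0 = -2)
Q(V) = -2/V
((1 + Q(-1))*(-1) - 98)*(-155) = ((1 - 2/(-1))*(-1) - 98)*(-155) = ((1 - 2*(-1))*(-1) - 98)*(-155) = ((1 + 2)*(-1) - 98)*(-155) = (3*(-1) - 98)*(-155) = (-3 - 98)*(-155) = -101*(-155) = 15655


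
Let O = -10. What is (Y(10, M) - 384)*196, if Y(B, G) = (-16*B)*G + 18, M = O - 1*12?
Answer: 618184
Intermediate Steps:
M = -22 (M = -10 - 1*12 = -10 - 12 = -22)
Y(B, G) = 18 - 16*B*G (Y(B, G) = -16*B*G + 18 = 18 - 16*B*G)
(Y(10, M) - 384)*196 = ((18 - 16*10*(-22)) - 384)*196 = ((18 + 3520) - 384)*196 = (3538 - 384)*196 = 3154*196 = 618184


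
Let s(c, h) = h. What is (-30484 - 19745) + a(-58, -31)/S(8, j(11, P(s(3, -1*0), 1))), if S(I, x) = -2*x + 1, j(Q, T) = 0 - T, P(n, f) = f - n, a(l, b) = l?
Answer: -150745/3 ≈ -50248.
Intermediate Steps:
j(Q, T) = -T
S(I, x) = 1 - 2*x
(-30484 - 19745) + a(-58, -31)/S(8, j(11, P(s(3, -1*0), 1))) = (-30484 - 19745) - 58/(1 - (-2)*(1 - (-1)*0)) = -50229 - 58/(1 - (-2)*(1 - 1*0)) = -50229 - 58/(1 - (-2)*(1 + 0)) = -50229 - 58/(1 - (-2)) = -50229 - 58/(1 - 2*(-1)) = -50229 - 58/(1 + 2) = -50229 - 58/3 = -150745/3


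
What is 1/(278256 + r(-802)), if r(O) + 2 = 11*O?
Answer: 1/269432 ≈ 3.7115e-6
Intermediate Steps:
r(O) = -2 + 11*O
1/(278256 + r(-802)) = 1/(278256 + (-2 + 11*(-802))) = 1/(278256 + (-2 - 8822)) = 1/(278256 - 8824) = 1/269432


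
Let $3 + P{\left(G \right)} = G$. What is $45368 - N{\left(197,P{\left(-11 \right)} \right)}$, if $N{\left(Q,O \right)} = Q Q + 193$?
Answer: $6366$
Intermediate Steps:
$P{\left(G \right)} = -3 + G$
$N{\left(Q,O \right)} = 193 + Q^{2}$ ($N{\left(Q,O \right)} = Q^{2} + 193 = 193 + Q^{2}$)
$45368 - N{\left(197,P{\left(-11 \right)} \right)} = 45368 - \left(193 + 197^{2}\right) = 45368 - \left(193 + 38809\right) = 45368 - 39002 = 6366$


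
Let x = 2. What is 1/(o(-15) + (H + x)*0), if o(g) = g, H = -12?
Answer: -1/15 ≈ -0.066667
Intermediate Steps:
1/(o(-15) + (H + x)*0) = 1/(-15 + (-12 + 2)*0) = 1/(-15 - 10*0) = 1/(-15 + 0) = 1/(-15) = -1/15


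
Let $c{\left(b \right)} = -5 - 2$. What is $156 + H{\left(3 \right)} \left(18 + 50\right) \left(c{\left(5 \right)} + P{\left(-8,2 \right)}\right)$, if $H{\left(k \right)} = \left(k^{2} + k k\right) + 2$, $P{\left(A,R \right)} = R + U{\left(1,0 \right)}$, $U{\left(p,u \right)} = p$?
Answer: $-5284$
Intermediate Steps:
$c{\left(b \right)} = -7$ ($c{\left(b \right)} = -5 - 2 = -7$)
$P{\left(A,R \right)} = 1 + R$ ($P{\left(A,R \right)} = R + 1 = 1 + R$)
$H{\left(k \right)} = 2 + 2 k^{2}$ ($H{\left(k \right)} = \left(k^{2} + k^{2}\right) + 2 = 2 k^{2} + 2 = 2 + 2 k^{2}$)
$156 + H{\left(3 \right)} \left(18 + 50\right) \left(c{\left(5 \right)} + P{\left(-8,2 \right)}\right) = 156 + \left(2 + 2 \cdot 3^{2}\right) \left(18 + 50\right) \left(-7 + \left(1 + 2\right)\right) = 156 + \left(2 + 2 \cdot 9\right) 68 \left(-7 + 3\right) = 156 + \left(2 + 18\right) 68 \left(-4\right) = 156 + 20 \left(-272\right) = 156 - 5440 = -5284$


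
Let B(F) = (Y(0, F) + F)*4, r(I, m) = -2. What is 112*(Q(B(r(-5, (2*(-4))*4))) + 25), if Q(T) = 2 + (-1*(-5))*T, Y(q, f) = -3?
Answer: -8176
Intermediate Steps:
B(F) = -12 + 4*F (B(F) = (-3 + F)*4 = -12 + 4*F)
Q(T) = 2 + 5*T
112*(Q(B(r(-5, (2*(-4))*4))) + 25) = 112*((2 + 5*(-12 + 4*(-2))) + 25) = 112*((2 + 5*(-12 - 8)) + 25) = 112*((2 + 5*(-20)) + 25) = 112*((2 - 100) + 25) = 112*(-98 + 25) = 112*(-73) = -8176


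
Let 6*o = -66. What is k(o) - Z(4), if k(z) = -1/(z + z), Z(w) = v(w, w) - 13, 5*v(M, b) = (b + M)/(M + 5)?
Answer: 12739/990 ≈ 12.868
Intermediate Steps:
o = -11 (o = (⅙)*(-66) = -11)
v(M, b) = (M + b)/(5*(5 + M)) (v(M, b) = ((b + M)/(M + 5))/5 = ((M + b)/(5 + M))/5 = (M + b)/(5*(5 + M)))
Z(w) = -13 + 2*w/(5*(5 + w)) (Z(w) = (w + w)/(5*(5 + w)) - 13 = (2*w)/(5*(5 + w)) - 13 = 2*w/(5*(5 + w)) - 13 = -13 + 2*w/(5*(5 + w)))
k(z) = -1/(2*z)
k(o) - Z(4) = -½/(-11) - (-325 - 63*4)/(5*(5 + 4)) = -½*(-1/11) - (-325 - 252)/(5*9) = 1/22 - (-577)/(5*9) = 1/22 - 1*(-577/45) = 1/22 + 577/45 = 12739/990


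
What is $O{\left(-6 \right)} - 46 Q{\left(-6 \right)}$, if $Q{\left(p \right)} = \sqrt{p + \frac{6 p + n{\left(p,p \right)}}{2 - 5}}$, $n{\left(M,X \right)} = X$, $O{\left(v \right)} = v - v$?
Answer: $- 92 \sqrt{2} \approx -130.11$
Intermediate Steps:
$O{\left(v \right)} = 0$
$Q{\left(p \right)} = \frac{2 \sqrt{3} \sqrt{- p}}{3}$ ($Q{\left(p \right)} = \sqrt{p + \frac{6 p + p}{2 - 5}} = \sqrt{p + \frac{7 p}{-3}} = \sqrt{p + 7 p \left(- \frac{1}{3}\right)} = \sqrt{p - \frac{7 p}{3}} = \sqrt{- \frac{4 p}{3}} = \frac{2 \sqrt{3} \sqrt{- p}}{3}$)
$O{\left(-6 \right)} - 46 Q{\left(-6 \right)} = 0 - 46 \frac{2 \sqrt{3} \sqrt{\left(-1\right) \left(-6\right)}}{3} = 0 - 46 \frac{2 \sqrt{3} \sqrt{6}}{3} = 0 - 46 \cdot 2 \sqrt{2} = 0 - 92 \sqrt{2} = - 92 \sqrt{2}$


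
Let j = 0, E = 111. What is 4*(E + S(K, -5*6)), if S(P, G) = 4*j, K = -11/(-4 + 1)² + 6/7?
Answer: 444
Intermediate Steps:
K = -23/63 (K = -11/((-3)²) + 6*(⅐) = -11/9 + 6/7 = -23/63 ≈ -0.36508)
S(P, G) = 0 (S(P, G) = 4*0 = 0)
4*(E + S(K, -5*6)) = 4*(111 + 0) = 4*111 = 444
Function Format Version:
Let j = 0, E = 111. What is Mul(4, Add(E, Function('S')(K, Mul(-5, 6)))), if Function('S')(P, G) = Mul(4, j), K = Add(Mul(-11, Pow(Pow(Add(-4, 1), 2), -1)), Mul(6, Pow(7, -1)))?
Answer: 444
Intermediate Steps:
K = Rational(-23, 63) (K = Add(Mul(-11, Pow(Pow(-3, 2), -1)), Mul(6, Rational(1, 7))) = Add(Mul(-11, Pow(9, -1)), Rational(6, 7)) = Add(Mul(-11, Rational(1, 9)), Rational(6, 7)) = Add(Rational(-11, 9), Rational(6, 7)) = Rational(-23, 63) ≈ -0.36508)
Function('S')(P, G) = 0 (Function('S')(P, G) = Mul(4, 0) = 0)
Mul(4, Add(E, Function('S')(K, Mul(-5, 6)))) = Mul(4, Add(111, 0)) = Mul(4, 111) = 444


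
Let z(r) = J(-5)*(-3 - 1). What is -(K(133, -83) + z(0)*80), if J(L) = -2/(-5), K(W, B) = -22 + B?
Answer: 233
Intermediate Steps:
J(L) = ⅖ (J(L) = -2*(-⅕) = ⅖)
z(r) = -8/5 (z(r) = 2*(-3 - 1)/5 = (⅖)*(-4) = -8/5)
-(K(133, -83) + z(0)*80) = -((-22 - 83) - 8/5*80) = -(-105 - 128) = -1*(-233) = 233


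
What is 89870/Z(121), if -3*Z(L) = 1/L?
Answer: -32622810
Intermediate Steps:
Z(L) = -1/(3*L)
89870/Z(121) = 89870/((-⅓/121)) = 89870/((-⅓*1/121)) = 89870/(-1/363) = 89870*(-363) = -32622810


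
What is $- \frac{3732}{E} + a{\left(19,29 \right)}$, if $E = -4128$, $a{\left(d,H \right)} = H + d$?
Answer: $\frac{16823}{344} \approx 48.904$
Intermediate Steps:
$- \frac{3732}{E} + a{\left(19,29 \right)} = - \frac{3732}{-4128} + \left(29 + 19\right) = \left(-3732\right) \left(- \frac{1}{4128}\right) + 48 = \frac{311}{344} + 48 = \frac{16823}{344}$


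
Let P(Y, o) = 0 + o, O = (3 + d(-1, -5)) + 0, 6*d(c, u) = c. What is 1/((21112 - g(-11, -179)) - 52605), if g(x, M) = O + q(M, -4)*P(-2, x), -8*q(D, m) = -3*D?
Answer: -24/773621 ≈ -3.1023e-5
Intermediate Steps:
d(c, u) = c/6
q(D, m) = 3*D/8 (q(D, m) = -(-3)*D/8 = 3*D/8)
O = 17/6 (O = (3 + (1/6)*(-1)) + 0 = (3 - 1/6) + 0 = 17/6 + 0 = 17/6 ≈ 2.8333)
P(Y, o) = o
g(x, M) = 17/6 + 3*M*x/8 (g(x, M) = 17/6 + (3*M/8)*x = 17/6 + 3*M*x/8)
1/((21112 - g(-11, -179)) - 52605) = 1/((21112 - (17/6 + (3/8)*(-179)*(-11))) - 52605) = 1/((21112 - (17/6 + 5907/8)) - 52605) = 1/((21112 - 1*17789/24) - 52605) = 1/((21112 - 17789/24) - 52605) = 1/(488899/24 - 52605) = 1/(-773621/24) = -24/773621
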